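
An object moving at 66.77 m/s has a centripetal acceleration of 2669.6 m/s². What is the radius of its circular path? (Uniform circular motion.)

r = v²/a_c = 66.77²/2669.6 = 1.67 m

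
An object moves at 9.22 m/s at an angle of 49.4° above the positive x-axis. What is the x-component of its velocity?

vₓ = v cos(θ) = 9.22 × cos(49.4°) = 6.0 m/s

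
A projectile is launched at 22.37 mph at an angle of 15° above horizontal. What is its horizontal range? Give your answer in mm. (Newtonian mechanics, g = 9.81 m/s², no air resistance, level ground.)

v₀ = 22.37 mph × 0.44704 = 10.0003 m/s
R = v₀² × sin(2θ) / g = 10.0003² × sin(2 × 15°) / 9.81 = 100.006 × 0.5 / 9.81 = 5.09715 m
R = 5.09715 m / 0.001 = 5097 mm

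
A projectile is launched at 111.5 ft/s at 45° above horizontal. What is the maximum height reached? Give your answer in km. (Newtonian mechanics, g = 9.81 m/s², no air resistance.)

v₀ = 111.5 ft/s × 0.3048 = 33.9852 m/s
H = v₀² × sin²(θ) / (2g) = 33.9852² × sin(45°)² / (2 × 9.81) = 1154.99 × 0.5 / 19.62 = 29.434 m
H = 29.434 m / 1000.0 = 0.02943 km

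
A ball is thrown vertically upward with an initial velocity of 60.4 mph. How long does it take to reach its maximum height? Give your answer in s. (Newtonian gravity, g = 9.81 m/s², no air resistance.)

v₀ = 60.4 mph × 0.44704 = 27.0012 m/s
t_up = v₀ / g = 27.0012 / 9.81 = 2.752 s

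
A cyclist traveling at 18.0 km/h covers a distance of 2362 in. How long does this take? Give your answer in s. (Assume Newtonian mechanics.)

d = 2362 in × 0.0254 = 59.9948 m
v = 18.0 km/h × 0.2777777777777778 = 5.0 m/s
t = d / v = 59.9948 / 5.0 = 12.0 s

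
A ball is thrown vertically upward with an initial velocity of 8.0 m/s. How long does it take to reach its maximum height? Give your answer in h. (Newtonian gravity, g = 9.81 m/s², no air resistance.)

t_up = v₀ / g = 8.0 / 9.81 = 0.815494 s
t_up = 0.815494 s / 3600.0 = 0.0002265 h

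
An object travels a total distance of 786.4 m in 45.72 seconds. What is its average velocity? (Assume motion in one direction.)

v_avg = Δd / Δt = 786.4 / 45.72 = 17.2 m/s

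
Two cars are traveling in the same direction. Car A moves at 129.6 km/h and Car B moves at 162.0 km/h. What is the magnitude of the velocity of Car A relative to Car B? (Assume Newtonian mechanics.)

v_rel = |v_A - v_B| = |129.6 - 162.0| = 32.4 km/h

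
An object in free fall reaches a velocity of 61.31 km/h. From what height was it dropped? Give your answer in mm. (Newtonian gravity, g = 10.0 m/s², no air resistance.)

v = 61.31 km/h × 0.2777777777777778 = 17.0306 m/s
h = v² / (2g) = 17.0306² / (2 × 10.0) = 14.5021 m
h = 14.5021 m / 0.001 = 14500 mm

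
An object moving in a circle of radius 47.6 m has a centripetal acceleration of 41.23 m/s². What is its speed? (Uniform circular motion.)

v = √(a_c × r) = √(41.23 × 47.6) = 44.3 m/s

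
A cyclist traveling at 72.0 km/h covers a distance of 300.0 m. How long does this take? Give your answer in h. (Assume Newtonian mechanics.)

v = 72.0 km/h × 0.2777777777777778 = 20.0 m/s
t = d / v = 300.0 / 20.0 = 15.0 s
t = 15.0 s / 3600.0 = 0.004167 h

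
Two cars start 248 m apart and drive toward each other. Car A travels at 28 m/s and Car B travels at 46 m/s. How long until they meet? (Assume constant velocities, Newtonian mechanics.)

Combined speed: v_combined = 28 + 46 = 74 m/s
Time to meet: t = d/v_combined = 248/74 = 3.35 s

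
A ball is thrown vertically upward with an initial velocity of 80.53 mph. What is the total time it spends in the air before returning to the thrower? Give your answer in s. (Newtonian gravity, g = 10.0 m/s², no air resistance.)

v₀ = 80.53 mph × 0.44704 = 36.0001 m/s
t_total = 2 × v₀ / g = 2 × 36.0001 / 10.0 = 7.2 s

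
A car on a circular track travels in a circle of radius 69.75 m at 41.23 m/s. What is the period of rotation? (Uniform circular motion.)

T = 2πr/v = 2π×69.75/41.23 = 10.63 s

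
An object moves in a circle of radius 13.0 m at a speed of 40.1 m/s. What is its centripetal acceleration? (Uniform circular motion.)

a_c = v²/r = 40.1²/13.0 = 1608.01/13.0 = 123.69 m/s²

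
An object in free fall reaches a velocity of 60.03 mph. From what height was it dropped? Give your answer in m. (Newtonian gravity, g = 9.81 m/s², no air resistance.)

v = 60.03 mph × 0.44704 = 26.8358 m/s
h = v² / (2g) = 26.8358² / (2 × 9.81) = 36.71 m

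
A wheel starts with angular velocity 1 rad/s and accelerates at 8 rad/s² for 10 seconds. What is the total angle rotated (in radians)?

θ = ω₀t + ½αt² = 1×10 + ½×8×10² = 410.0 rad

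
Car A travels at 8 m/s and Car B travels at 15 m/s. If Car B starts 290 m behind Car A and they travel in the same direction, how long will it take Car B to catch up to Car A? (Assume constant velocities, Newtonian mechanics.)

Relative speed: v_rel = 15 - 8 = 7 m/s
Time to catch: t = d₀/v_rel = 290/7 = 41.43 s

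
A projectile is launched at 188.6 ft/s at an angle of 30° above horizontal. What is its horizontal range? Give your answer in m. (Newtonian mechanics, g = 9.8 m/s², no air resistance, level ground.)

v₀ = 188.6 ft/s × 0.3048 = 57.4853 m/s
R = v₀² × sin(2θ) / g = 57.4853² × sin(2 × 30°) / 9.8 = 3304.56 × 0.866025 / 9.8 = 292.0 m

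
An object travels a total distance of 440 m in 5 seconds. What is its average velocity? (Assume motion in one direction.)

v_avg = Δd / Δt = 440 / 5 = 88.0 m/s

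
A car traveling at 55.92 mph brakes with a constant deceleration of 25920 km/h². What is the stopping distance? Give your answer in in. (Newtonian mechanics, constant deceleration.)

v₀ = 55.92 mph × 0.44704 = 24.9985 m/s
a = 25920 km/h² × 7.716049382716049e-05 = 2.0 m/s²
d = v₀² / (2a) = 24.9985² / (2 × 2.0) = 624.925 / 4.0 = 156.231 m
d = 156.231 m / 0.0254 = 6151 in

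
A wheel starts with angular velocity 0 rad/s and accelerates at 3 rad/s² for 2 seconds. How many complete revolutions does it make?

θ = ω₀t + ½αt² = 0×2 + ½×3×2² = 6.0 rad
Total revolutions = θ/(2π) = 6.0/(2π) = 0.95
Complete revolutions = ⌊0.95⌋ = 0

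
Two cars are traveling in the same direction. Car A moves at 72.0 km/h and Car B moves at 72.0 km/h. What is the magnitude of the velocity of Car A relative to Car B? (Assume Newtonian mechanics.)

v_rel = |v_A - v_B| = |72.0 - 72.0| = 0.0 km/h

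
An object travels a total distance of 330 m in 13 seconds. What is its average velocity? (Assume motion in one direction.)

v_avg = Δd / Δt = 330 / 13 = 25.38 m/s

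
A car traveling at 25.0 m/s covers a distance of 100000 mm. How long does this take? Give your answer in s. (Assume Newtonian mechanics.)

d = 100000 mm × 0.001 = 100.0 m
t = d / v = 100.0 / 25.0 = 4.0 s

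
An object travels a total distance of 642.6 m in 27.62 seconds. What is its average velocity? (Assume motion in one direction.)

v_avg = Δd / Δt = 642.6 / 27.62 = 23.27 m/s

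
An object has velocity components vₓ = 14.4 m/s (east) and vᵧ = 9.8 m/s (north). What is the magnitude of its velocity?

|v| = √(vₓ² + vᵧ²) = √(14.4² + 9.8²) = √(303.4) = 17.42 m/s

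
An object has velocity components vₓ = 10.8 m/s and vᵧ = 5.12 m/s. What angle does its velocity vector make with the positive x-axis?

θ = arctan(vᵧ/vₓ) = arctan(5.12/10.8) = 25.36°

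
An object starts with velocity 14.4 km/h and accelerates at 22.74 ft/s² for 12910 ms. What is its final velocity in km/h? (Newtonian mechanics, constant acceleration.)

v₀ = 14.4 km/h × 0.2777777777777778 = 4.0 m/s
a = 22.74 ft/s² × 0.3048 = 6.93115 m/s²
t = 12910 ms × 0.001 = 12.91 s
v = v₀ + a × t = 4.0 + 6.93115 × 12.91 = 93.4811 m/s
v = 93.4811 m/s / 0.2777777777777778 = 336.5 km/h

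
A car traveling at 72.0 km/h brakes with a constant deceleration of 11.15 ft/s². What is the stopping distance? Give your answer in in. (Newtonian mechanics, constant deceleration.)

v₀ = 72.0 km/h × 0.2777777777777778 = 20.0 m/s
a = 11.15 ft/s² × 0.3048 = 3.39852 m/s²
d = v₀² / (2a) = 20.0² / (2 × 3.39852) = 400.0 / 6.79704 = 58.8491 m
d = 58.8491 m / 0.0254 = 2317 in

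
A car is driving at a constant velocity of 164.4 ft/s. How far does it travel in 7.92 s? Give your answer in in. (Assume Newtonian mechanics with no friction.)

v = 164.4 ft/s × 0.3048 = 50.1091 m/s
d = v × t = 50.1091 × 7.92 = 396.864 m
d = 396.864 m / 0.0254 = 15620 in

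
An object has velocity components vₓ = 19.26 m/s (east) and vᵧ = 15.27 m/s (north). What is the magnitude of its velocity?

|v| = √(vₓ² + vᵧ²) = √(19.26² + 15.27²) = √(604.1205) = 24.58 m/s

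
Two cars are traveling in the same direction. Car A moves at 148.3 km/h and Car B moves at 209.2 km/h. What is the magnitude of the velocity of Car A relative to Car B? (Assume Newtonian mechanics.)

v_rel = |v_A - v_B| = |148.3 - 209.2| = 60.9 km/h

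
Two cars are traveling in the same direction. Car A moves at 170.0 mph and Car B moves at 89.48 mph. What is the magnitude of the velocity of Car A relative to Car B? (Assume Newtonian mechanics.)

v_rel = |v_A - v_B| = |170.0 - 89.48| = 80.52 mph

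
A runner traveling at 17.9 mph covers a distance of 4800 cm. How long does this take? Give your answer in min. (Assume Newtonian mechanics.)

d = 4800 cm × 0.01 = 48.0 m
v = 17.9 mph × 0.44704 = 8.00202 m/s
t = d / v = 48.0 / 8.00202 = 5.99849 s
t = 5.99849 s / 60.0 = 0.09997 min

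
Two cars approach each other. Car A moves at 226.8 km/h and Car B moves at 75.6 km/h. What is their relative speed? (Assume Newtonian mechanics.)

v_rel = v_A + v_B = 226.8 + 75.6 = 302.4 km/h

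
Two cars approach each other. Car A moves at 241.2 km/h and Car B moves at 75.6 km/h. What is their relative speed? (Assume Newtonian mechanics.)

v_rel = v_A + v_B = 241.2 + 75.6 = 316.8 km/h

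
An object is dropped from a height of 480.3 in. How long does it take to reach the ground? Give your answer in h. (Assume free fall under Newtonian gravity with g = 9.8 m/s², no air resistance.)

h = 480.3 in × 0.0254 = 12.1996 m
t = √(2h/g) = √(2 × 12.1996 / 9.8) = 1.57788 s
t = 1.57788 s / 3600.0 = 0.0004383 h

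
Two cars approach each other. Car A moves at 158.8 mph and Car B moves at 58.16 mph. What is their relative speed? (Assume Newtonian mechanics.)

v_rel = v_A + v_B = 158.8 + 58.16 = 216.96 mph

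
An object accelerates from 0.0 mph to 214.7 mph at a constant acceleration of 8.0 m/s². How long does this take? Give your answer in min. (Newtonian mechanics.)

v₀ = 0.0 mph × 0.44704 = 0.0 m/s
v = 214.7 mph × 0.44704 = 95.9795 m/s
t = (v - v₀) / a = (95.9795 - 0.0) / 8.0 = 11.9974 s
t = 11.9974 s / 60.0 = 0.2 min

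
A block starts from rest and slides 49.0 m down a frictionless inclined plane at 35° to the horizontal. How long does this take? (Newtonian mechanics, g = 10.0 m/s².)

a = g sin(θ) = 10.0 × sin(35°) = 5.7358 m/s²
t = √(2d/a) = √(2 × 49.0 / 5.7358) = 4.13 s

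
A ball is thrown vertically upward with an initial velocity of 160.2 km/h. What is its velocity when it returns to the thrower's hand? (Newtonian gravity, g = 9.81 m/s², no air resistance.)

By conservation of energy (no air resistance), the ball returns to the throw height with the same speed as launch, but directed downward.
|v_ground| = v₀ = 160.2 km/h
v_ground = 160.2 km/h (downward)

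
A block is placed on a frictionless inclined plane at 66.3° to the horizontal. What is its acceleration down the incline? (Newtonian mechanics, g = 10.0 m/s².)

a = g sin(θ) = 10.0 × sin(66.3°) = 10.0 × 0.9157 = 9.16 m/s²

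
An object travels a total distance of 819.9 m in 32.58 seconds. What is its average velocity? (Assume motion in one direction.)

v_avg = Δd / Δt = 819.9 / 32.58 = 25.17 m/s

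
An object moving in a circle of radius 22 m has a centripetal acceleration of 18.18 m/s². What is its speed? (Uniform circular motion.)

v = √(a_c × r) = √(18.18 × 22) = 20.0 m/s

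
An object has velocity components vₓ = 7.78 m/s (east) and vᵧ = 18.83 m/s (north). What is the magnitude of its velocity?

|v| = √(vₓ² + vᵧ²) = √(7.78² + 18.83²) = √(415.0973) = 20.37 m/s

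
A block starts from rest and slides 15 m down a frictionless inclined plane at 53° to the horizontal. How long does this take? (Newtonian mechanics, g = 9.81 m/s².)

a = g sin(θ) = 9.81 × sin(53°) = 7.8346 m/s²
t = √(2d/a) = √(2 × 15 / 7.8346) = 1.96 s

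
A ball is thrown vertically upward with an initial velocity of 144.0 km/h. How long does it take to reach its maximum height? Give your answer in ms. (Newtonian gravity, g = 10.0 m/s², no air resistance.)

v₀ = 144.0 km/h × 0.2777777777777778 = 40.0 m/s
t_up = v₀ / g = 40.0 / 10.0 = 4.0 s
t_up = 4.0 s / 0.001 = 4000 ms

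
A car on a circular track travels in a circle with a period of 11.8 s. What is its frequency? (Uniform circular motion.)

f = 1/T = 1/11.8 = 0.0847 Hz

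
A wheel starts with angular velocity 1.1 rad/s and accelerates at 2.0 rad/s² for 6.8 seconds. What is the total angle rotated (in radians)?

θ = ω₀t + ½αt² = 1.1×6.8 + ½×2.0×6.8² = 53.72 rad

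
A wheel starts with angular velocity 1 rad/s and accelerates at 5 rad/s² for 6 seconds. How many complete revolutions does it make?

θ = ω₀t + ½αt² = 1×6 + ½×5×6² = 96.0 rad
Total revolutions = θ/(2π) = 96.0/(2π) = 15.28
Complete revolutions = ⌊15.28⌋ = 15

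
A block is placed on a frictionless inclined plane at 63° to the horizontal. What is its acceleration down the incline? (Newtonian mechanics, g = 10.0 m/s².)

a = g sin(θ) = 10.0 × sin(63°) = 10.0 × 0.891 = 8.91 m/s²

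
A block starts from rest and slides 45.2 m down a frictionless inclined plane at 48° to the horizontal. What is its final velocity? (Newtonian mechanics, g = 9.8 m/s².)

a = g sin(θ) = 9.8 × sin(48°) = 7.2828 m/s²
v = √(2ad) = √(2 × 7.2828 × 45.2) = 25.66 m/s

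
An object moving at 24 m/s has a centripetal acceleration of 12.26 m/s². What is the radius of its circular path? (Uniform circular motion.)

r = v²/a_c = 24²/12.26 = 46.98 m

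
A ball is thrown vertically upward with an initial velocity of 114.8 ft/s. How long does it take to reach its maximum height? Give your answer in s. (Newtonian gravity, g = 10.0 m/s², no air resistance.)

v₀ = 114.8 ft/s × 0.3048 = 34.991 m/s
t_up = v₀ / g = 34.991 / 10.0 = 3.499 s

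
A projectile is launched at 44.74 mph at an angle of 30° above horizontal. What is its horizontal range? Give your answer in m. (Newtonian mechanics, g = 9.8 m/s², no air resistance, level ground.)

v₀ = 44.74 mph × 0.44704 = 20.0006 m/s
R = v₀² × sin(2θ) / g = 20.0006² × sin(2 × 30°) / 9.8 = 400.024 × 0.866025 / 9.8 = 35.35 m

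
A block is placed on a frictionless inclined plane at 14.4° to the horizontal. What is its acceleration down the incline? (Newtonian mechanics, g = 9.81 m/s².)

a = g sin(θ) = 9.81 × sin(14.4°) = 9.81 × 0.2487 = 2.44 m/s²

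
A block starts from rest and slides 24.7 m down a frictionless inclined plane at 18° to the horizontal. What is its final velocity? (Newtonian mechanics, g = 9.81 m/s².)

a = g sin(θ) = 9.81 × sin(18°) = 3.0315 m/s²
v = √(2ad) = √(2 × 3.0315 × 24.7) = 12.24 m/s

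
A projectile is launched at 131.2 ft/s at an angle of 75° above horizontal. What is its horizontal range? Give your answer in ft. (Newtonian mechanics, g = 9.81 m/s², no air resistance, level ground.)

v₀ = 131.2 ft/s × 0.3048 = 39.9898 m/s
R = v₀² × sin(2θ) / g = 39.9898² × sin(2 × 75°) / 9.81 = 1599.18 × 0.5 / 9.81 = 81.5076 m
R = 81.5076 m / 0.3048 = 267.4 ft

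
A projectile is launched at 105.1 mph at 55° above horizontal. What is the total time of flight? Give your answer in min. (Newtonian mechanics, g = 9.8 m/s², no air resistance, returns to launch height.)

v₀ = 105.1 mph × 0.44704 = 46.9839 m/s
T = 2 × v₀ × sin(θ) / g = 2 × 46.9839 × sin(55°) / 9.8 = 2 × 46.9839 × 0.819152 / 9.8 = 7.85448 s
T = 7.85448 s / 60.0 = 0.1309 min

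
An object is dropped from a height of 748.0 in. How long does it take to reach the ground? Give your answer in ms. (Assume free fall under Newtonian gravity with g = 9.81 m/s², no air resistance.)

h = 748.0 in × 0.0254 = 18.9992 m
t = √(2h/g) = √(2 × 18.9992 / 9.81) = 1.9681 s
t = 1.9681 s / 0.001 = 1968 ms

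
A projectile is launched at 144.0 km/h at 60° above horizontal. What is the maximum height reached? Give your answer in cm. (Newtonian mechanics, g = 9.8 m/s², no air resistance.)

v₀ = 144.0 km/h × 0.2777777777777778 = 40.0 m/s
H = v₀² × sin²(θ) / (2g) = 40.0² × sin(60°)² / (2 × 9.8) = 1600.0 × 0.75 / 19.6 = 61.2245 m
H = 61.2245 m / 0.01 = 6122 cm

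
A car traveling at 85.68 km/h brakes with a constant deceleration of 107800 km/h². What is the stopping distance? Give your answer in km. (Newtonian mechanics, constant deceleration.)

v₀ = 85.68 km/h × 0.2777777777777778 = 23.8 m/s
a = 107800 km/h² × 7.716049382716049e-05 = 8.3179 m/s²
d = v₀² / (2a) = 23.8² / (2 × 8.3179) = 566.44 / 16.6358 = 34.0495 m
d = 34.0495 m / 1000.0 = 0.03405 km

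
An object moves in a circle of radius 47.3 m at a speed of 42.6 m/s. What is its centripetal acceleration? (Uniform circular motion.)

a_c = v²/r = 42.6²/47.3 = 1814.76/47.3 = 38.37 m/s²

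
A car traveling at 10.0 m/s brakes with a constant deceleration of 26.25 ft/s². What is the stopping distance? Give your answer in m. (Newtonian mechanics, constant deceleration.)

a = 26.25 ft/s² × 0.3048 = 8.001 m/s²
d = v₀² / (2a) = 10.0² / (2 × 8.001) = 100.0 / 16.002 = 6.249 m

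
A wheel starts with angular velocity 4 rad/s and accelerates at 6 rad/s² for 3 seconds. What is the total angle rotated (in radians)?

θ = ω₀t + ½αt² = 4×3 + ½×6×3² = 39.0 rad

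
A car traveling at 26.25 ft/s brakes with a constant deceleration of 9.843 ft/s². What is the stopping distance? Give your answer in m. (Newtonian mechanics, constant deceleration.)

v₀ = 26.25 ft/s × 0.3048 = 8.001 m/s
a = 9.843 ft/s² × 0.3048 = 3.00015 m/s²
d = v₀² / (2a) = 8.001² / (2 × 3.00015) = 64.016 / 6.0003 = 10.67 m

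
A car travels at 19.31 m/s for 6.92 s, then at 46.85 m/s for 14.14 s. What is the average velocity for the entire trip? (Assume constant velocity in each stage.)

d₁ = v₁t₁ = 19.31 × 6.92 = 133.6252 m
d₂ = v₂t₂ = 46.85 × 14.14 = 662.459 m
d_total = 796.0842 m, t_total = 21.06 s
v_avg = d_total/t_total = 796.0842/21.06 = 37.8 m/s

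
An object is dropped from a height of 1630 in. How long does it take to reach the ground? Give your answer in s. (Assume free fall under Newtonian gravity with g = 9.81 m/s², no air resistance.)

h = 1630 in × 0.0254 = 41.402 m
t = √(2h/g) = √(2 × 41.402 / 9.81) = 2.905 s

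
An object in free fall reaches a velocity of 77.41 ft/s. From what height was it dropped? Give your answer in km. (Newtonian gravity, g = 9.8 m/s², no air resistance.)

v = 77.41 ft/s × 0.3048 = 23.5946 m/s
h = v² / (2g) = 23.5946² / (2 × 9.8) = 28.4033 m
h = 28.4033 m / 1000.0 = 0.0284 km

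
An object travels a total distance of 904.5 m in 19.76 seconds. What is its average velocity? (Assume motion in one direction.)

v_avg = Δd / Δt = 904.5 / 19.76 = 45.77 m/s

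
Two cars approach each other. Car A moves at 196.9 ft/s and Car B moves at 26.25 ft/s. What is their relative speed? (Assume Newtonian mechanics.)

v_rel = v_A + v_B = 196.9 + 26.25 = 223.15 ft/s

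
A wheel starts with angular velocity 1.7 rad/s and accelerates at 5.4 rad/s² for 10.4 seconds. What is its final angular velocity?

ω = ω₀ + αt = 1.7 + 5.4 × 10.4 = 57.86 rad/s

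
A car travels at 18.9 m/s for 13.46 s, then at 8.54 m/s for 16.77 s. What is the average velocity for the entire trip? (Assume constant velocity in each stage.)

d₁ = v₁t₁ = 18.9 × 13.46 = 254.394 m
d₂ = v₂t₂ = 8.54 × 16.77 = 143.2158 m
d_total = 397.6098 m, t_total = 30.23 s
v_avg = d_total/t_total = 397.6098/30.23 = 13.15 m/s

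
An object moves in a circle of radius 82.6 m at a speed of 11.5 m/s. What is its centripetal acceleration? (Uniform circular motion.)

a_c = v²/r = 11.5²/82.6 = 132.25/82.6 = 1.6 m/s²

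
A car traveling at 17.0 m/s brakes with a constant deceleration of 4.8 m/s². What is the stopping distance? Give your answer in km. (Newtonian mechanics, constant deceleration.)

d = v₀² / (2a) = 17.0² / (2 × 4.8) = 289.0 / 9.6 = 30.1042 m
d = 30.1042 m / 1000.0 = 0.0301 km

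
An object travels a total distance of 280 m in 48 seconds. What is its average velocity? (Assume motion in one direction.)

v_avg = Δd / Δt = 280 / 48 = 5.83 m/s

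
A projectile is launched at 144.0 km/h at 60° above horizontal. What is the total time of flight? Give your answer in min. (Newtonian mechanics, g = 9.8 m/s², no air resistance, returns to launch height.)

v₀ = 144.0 km/h × 0.2777777777777778 = 40.0 m/s
T = 2 × v₀ × sin(θ) / g = 2 × 40.0 × sin(60°) / 9.8 = 2 × 40.0 × 0.866025 / 9.8 = 7.06959 s
T = 7.06959 s / 60.0 = 0.1178 min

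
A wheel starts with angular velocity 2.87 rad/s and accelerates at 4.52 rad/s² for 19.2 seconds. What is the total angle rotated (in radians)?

θ = ω₀t + ½αt² = 2.87×19.2 + ½×4.52×19.2² = 888.23 rad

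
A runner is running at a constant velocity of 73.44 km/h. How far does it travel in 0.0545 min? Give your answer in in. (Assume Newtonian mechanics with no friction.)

v = 73.44 km/h × 0.2777777777777778 = 20.4 m/s
t = 0.0545 min × 60.0 = 3.27 s
d = v × t = 20.4 × 3.27 = 66.708 m
d = 66.708 m / 0.0254 = 2626 in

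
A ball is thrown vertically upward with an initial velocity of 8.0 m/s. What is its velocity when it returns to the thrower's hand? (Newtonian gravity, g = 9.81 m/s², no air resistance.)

By conservation of energy (no air resistance), the ball returns to the throw height with the same speed as launch, but directed downward.
|v_ground| = v₀ = 8.0 m/s
v_ground = 8.0 m/s (downward)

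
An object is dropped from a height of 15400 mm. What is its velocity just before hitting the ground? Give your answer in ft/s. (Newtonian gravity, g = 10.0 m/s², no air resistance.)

h = 15400 mm × 0.001 = 15.4 m
v = √(2gh) = √(2 × 10.0 × 15.4) = 17.5499 m/s
v = 17.5499 m/s / 0.3048 = 57.58 ft/s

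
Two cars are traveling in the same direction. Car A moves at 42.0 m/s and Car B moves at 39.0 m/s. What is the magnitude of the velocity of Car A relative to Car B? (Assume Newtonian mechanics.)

v_rel = |v_A - v_B| = |42.0 - 39.0| = 3.0 m/s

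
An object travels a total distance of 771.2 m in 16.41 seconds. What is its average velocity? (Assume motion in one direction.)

v_avg = Δd / Δt = 771.2 / 16.41 = 47.0 m/s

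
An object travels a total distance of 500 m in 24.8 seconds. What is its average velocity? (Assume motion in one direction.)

v_avg = Δd / Δt = 500 / 24.8 = 20.16 m/s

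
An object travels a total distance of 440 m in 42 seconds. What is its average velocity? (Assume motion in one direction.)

v_avg = Δd / Δt = 440 / 42 = 10.48 m/s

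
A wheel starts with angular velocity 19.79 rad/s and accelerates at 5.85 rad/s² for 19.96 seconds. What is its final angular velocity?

ω = ω₀ + αt = 19.79 + 5.85 × 19.96 = 136.56 rad/s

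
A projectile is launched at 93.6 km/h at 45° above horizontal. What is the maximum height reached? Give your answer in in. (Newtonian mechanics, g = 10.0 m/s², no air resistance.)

v₀ = 93.6 km/h × 0.2777777777777778 = 26.0 m/s
H = v₀² × sin²(θ) / (2g) = 26.0² × sin(45°)² / (2 × 10.0) = 676.0 × 0.5 / 20.0 = 16.9 m
H = 16.9 m / 0.0254 = 665.4 in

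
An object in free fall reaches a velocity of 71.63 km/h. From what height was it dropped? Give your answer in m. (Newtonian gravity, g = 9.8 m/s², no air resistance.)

v = 71.63 km/h × 0.2777777777777778 = 19.8972 m/s
h = v² / (2g) = 19.8972² / (2 × 9.8) = 20.2 m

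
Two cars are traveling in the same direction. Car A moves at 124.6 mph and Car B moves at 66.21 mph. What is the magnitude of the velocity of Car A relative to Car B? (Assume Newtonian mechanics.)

v_rel = |v_A - v_B| = |124.6 - 66.21| = 58.39 mph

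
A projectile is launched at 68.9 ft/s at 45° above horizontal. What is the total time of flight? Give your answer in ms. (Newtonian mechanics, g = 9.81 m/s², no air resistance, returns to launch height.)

v₀ = 68.9 ft/s × 0.3048 = 21.0007 m/s
T = 2 × v₀ × sin(θ) / g = 2 × 21.0007 × sin(45°) / 9.81 = 2 × 21.0007 × 0.707107 / 9.81 = 3.02747 s
T = 3.02747 s / 0.001 = 3027 ms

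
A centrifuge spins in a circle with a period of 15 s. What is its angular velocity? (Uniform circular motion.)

ω = 2π/T = 2π/15 = 0.4189 rad/s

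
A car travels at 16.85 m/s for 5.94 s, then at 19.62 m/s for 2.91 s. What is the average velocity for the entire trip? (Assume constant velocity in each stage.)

d₁ = v₁t₁ = 16.85 × 5.94 = 100.089 m
d₂ = v₂t₂ = 19.62 × 2.91 = 57.0942 m
d_total = 157.1832 m, t_total = 8.85 s
v_avg = d_total/t_total = 157.1832/8.85 = 17.76 m/s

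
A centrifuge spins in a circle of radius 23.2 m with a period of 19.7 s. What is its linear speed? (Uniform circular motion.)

v = 2πr/T = 2π×23.2/19.7 = 7.4 m/s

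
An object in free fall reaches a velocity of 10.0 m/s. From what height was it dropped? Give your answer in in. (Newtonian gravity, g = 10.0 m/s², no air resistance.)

h = v² / (2g) = 10.0² / (2 × 10.0) = 5.0 m
h = 5.0 m / 0.0254 = 196.9 in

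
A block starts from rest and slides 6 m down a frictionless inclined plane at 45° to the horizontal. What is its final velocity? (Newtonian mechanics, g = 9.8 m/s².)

a = g sin(θ) = 9.8 × sin(45°) = 6.9296 m/s²
v = √(2ad) = √(2 × 6.9296 × 6) = 9.12 m/s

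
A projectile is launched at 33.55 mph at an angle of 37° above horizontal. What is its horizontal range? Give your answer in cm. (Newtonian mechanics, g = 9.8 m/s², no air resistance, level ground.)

v₀ = 33.55 mph × 0.44704 = 14.9982 m/s
R = v₀² × sin(2θ) / g = 14.9982² × sin(2 × 37°) / 9.8 = 224.946 × 0.961262 / 9.8 = 22.0645 m
R = 22.0645 m / 0.01 = 2206 cm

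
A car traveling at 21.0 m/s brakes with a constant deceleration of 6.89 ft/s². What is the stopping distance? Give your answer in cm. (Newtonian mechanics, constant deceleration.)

a = 6.89 ft/s² × 0.3048 = 2.10007 m/s²
d = v₀² / (2a) = 21.0² / (2 × 2.10007) = 441.0 / 4.20014 = 104.997 m
d = 104.997 m / 0.01 = 10500 cm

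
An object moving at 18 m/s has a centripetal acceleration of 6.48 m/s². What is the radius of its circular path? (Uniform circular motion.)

r = v²/a_c = 18²/6.48 = 50.0 m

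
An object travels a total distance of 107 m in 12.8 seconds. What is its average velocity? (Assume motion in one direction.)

v_avg = Δd / Δt = 107 / 12.8 = 8.36 m/s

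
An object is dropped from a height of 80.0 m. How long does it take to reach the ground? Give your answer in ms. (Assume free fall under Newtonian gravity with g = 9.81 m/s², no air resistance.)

t = √(2h/g) = √(2 × 80.0 / 9.81) = 4.03855 s
t = 4.03855 s / 0.001 = 4039 ms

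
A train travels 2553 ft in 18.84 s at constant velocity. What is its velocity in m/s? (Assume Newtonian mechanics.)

d = 2553 ft × 0.3048 = 778.154 m
v = d / t = 778.154 / 18.84 = 41.3 m/s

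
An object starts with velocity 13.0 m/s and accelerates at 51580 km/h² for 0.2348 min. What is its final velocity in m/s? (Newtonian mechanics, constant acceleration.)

a = 51580 km/h² × 7.716049382716049e-05 = 3.97994 m/s²
t = 0.2348 min × 60.0 = 14.088 s
v = v₀ + a × t = 13.0 + 3.97994 × 14.088 = 69.07 m/s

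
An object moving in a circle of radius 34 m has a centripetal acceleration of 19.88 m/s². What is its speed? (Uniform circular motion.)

v = √(a_c × r) = √(19.88 × 34) = 26.0 m/s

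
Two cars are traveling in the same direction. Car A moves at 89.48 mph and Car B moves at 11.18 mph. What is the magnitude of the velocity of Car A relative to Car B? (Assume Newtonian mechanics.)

v_rel = |v_A - v_B| = |89.48 - 11.18| = 78.3 mph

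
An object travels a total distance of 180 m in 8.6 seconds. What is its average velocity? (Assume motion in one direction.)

v_avg = Δd / Δt = 180 / 8.6 = 20.93 m/s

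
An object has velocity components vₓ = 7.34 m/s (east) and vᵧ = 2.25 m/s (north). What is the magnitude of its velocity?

|v| = √(vₓ² + vᵧ²) = √(7.34² + 2.25²) = √(58.9381) = 7.68 m/s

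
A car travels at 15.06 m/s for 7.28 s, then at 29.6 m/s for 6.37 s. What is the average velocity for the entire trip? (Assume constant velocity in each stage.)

d₁ = v₁t₁ = 15.06 × 7.28 = 109.6368 m
d₂ = v₂t₂ = 29.6 × 6.37 = 188.552 m
d_total = 298.1888 m, t_total = 13.65 s
v_avg = d_total/t_total = 298.1888/13.65 = 21.85 m/s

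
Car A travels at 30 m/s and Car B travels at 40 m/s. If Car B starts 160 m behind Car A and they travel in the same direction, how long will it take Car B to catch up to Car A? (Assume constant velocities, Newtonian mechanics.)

Relative speed: v_rel = 40 - 30 = 10 m/s
Time to catch: t = d₀/v_rel = 160/10 = 16.0 s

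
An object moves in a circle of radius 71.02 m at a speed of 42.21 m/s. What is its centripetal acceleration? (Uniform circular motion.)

a_c = v²/r = 42.21²/71.02 = 1781.6841/71.02 = 25.09 m/s²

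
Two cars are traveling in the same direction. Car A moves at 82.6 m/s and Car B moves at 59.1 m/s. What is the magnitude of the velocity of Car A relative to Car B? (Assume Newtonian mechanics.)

v_rel = |v_A - v_B| = |82.6 - 59.1| = 23.5 m/s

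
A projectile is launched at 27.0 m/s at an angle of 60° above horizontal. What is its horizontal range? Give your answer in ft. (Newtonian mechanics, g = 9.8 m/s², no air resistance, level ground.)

R = v₀² × sin(2θ) / g = 27.0² × sin(2 × 60°) / 9.8 = 729.0 × 0.866025 / 9.8 = 64.4217 m
R = 64.4217 m / 0.3048 = 211.4 ft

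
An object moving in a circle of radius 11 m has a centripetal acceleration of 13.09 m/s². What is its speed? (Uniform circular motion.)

v = √(a_c × r) = √(13.09 × 11) = 12.0 m/s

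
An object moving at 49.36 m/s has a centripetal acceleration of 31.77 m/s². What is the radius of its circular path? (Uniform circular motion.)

r = v²/a_c = 49.36²/31.77 = 76.69 m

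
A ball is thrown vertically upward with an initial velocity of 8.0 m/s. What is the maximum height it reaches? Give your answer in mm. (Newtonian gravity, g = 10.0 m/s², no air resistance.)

h_max = v₀² / (2g) = 8.0² / (2 × 10.0) = 64.0 / 20.0 = 3.2 m
h_max = 3.2 m / 0.001 = 3200 mm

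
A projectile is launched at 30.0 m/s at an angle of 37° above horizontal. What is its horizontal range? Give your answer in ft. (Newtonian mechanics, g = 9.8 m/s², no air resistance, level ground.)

R = v₀² × sin(2θ) / g = 30.0² × sin(2 × 37°) / 9.8 = 900.0 × 0.961262 / 9.8 = 88.2792 m
R = 88.2792 m / 0.3048 = 289.6 ft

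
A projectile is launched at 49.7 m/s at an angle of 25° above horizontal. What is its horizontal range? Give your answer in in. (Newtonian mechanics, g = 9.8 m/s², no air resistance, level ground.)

R = v₀² × sin(2θ) / g = 49.7² × sin(2 × 25°) / 9.8 = 2470.09 × 0.766044 / 9.8 = 193.081 m
R = 193.081 m / 0.0254 = 7602 in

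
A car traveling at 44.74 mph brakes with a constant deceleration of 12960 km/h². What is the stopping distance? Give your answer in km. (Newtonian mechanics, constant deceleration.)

v₀ = 44.74 mph × 0.44704 = 20.0006 m/s
a = 12960 km/h² × 7.716049382716049e-05 = 1.0 m/s²
d = v₀² / (2a) = 20.0006² / (2 × 1.0) = 400.024 / 2.0 = 200.012 m
d = 200.012 m / 1000.0 = 0.2 km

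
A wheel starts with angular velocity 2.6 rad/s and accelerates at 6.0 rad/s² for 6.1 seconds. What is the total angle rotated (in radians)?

θ = ω₀t + ½αt² = 2.6×6.1 + ½×6.0×6.1² = 127.49 rad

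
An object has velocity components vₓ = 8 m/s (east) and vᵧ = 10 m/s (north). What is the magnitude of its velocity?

|v| = √(vₓ² + vᵧ²) = √(8² + 10²) = √(164) = 12.81 m/s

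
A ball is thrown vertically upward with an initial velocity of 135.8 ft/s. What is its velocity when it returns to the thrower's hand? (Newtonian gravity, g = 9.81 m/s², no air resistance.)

By conservation of energy (no air resistance), the ball returns to the throw height with the same speed as launch, but directed downward.
|v_ground| = v₀ = 135.8 ft/s
v_ground = 135.8 ft/s (downward)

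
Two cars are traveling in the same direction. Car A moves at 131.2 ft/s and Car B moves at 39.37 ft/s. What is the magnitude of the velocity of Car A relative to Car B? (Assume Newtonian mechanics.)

v_rel = |v_A - v_B| = |131.2 - 39.37| = 91.83 ft/s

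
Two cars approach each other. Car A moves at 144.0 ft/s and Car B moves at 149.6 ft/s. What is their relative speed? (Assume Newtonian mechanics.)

v_rel = v_A + v_B = 144.0 + 149.6 = 293.6 ft/s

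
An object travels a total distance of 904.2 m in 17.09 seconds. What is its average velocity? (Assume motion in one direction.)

v_avg = Δd / Δt = 904.2 / 17.09 = 52.91 m/s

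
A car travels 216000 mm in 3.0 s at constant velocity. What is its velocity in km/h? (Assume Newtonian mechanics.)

d = 216000 mm × 0.001 = 216.0 m
v = d / t = 216.0 / 3.0 = 72.0 m/s
v = 72.0 m/s / 0.2777777777777778 = 259.2 km/h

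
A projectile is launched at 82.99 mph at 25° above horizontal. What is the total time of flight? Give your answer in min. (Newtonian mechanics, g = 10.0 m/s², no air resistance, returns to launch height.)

v₀ = 82.99 mph × 0.44704 = 37.0998 m/s
T = 2 × v₀ × sin(θ) / g = 2 × 37.0998 × sin(25°) / 10.0 = 2 × 37.0998 × 0.422618 / 10.0 = 3.13581 s
T = 3.13581 s / 60.0 = 0.05226 min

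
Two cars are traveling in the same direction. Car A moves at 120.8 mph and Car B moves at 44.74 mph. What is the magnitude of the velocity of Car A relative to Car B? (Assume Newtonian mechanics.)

v_rel = |v_A - v_B| = |120.8 - 44.74| = 76.06 mph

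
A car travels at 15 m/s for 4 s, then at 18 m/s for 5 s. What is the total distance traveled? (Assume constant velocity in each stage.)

d₁ = v₁t₁ = 15 × 4 = 60 m
d₂ = v₂t₂ = 18 × 5 = 90 m
d_total = 60 + 90 = 150 m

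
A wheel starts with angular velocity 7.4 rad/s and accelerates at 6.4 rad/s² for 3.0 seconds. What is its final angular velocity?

ω = ω₀ + αt = 7.4 + 6.4 × 3.0 = 26.6 rad/s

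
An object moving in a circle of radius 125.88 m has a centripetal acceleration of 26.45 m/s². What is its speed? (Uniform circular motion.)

v = √(a_c × r) = √(26.45 × 125.88) = 57.7 m/s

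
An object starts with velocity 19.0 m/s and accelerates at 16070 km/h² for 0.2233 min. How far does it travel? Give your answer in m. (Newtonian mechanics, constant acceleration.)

a = 16070 km/h² × 7.716049382716049e-05 = 1.23997 m/s²
t = 0.2233 min × 60.0 = 13.398 s
d = v₀ × t + ½ × a × t² = 19.0 × 13.398 + 0.5 × 1.23997 × 13.398² = 365.9 m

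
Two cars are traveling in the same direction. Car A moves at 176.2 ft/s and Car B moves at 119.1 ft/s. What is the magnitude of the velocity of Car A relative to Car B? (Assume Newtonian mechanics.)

v_rel = |v_A - v_B| = |176.2 - 119.1| = 57.1 ft/s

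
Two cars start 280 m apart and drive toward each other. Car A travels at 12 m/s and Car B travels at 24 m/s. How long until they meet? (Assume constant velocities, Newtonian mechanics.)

Combined speed: v_combined = 12 + 24 = 36 m/s
Time to meet: t = d/v_combined = 280/36 = 7.78 s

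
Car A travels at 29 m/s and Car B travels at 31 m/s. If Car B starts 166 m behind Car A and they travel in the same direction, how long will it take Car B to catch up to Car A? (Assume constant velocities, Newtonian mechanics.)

Relative speed: v_rel = 31 - 29 = 2 m/s
Time to catch: t = d₀/v_rel = 166/2 = 83.0 s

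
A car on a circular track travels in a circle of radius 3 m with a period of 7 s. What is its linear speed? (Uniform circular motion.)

v = 2πr/T = 2π×3/7 = 2.69 m/s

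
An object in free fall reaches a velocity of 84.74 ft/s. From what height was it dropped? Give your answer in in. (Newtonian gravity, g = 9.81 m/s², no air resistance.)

v = 84.74 ft/s × 0.3048 = 25.8288 m/s
h = v² / (2g) = 25.8288² / (2 × 9.81) = 34.0024 m
h = 34.0024 m / 0.0254 = 1339 in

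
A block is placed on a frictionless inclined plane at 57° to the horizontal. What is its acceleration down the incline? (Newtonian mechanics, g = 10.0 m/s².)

a = g sin(θ) = 10.0 × sin(57°) = 10.0 × 0.8387 = 8.39 m/s²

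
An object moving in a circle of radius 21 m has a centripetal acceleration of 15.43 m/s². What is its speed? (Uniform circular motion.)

v = √(a_c × r) = √(15.43 × 21) = 18.0 m/s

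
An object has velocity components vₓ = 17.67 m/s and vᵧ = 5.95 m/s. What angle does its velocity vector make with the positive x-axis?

θ = arctan(vᵧ/vₓ) = arctan(5.95/17.67) = 18.61°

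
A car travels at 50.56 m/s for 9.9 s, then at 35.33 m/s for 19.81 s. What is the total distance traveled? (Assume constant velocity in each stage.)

d₁ = v₁t₁ = 50.56 × 9.9 = 500.544 m
d₂ = v₂t₂ = 35.33 × 19.81 = 699.8873 m
d_total = 500.544 + 699.8873 = 1200.43 m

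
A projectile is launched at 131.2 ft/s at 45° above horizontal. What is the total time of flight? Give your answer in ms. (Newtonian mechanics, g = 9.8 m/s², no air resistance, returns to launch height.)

v₀ = 131.2 ft/s × 0.3048 = 39.9898 m/s
T = 2 × v₀ × sin(θ) / g = 2 × 39.9898 × sin(45°) / 9.8 = 2 × 39.9898 × 0.707107 / 9.8 = 5.77083 s
T = 5.77083 s / 0.001 = 5771 ms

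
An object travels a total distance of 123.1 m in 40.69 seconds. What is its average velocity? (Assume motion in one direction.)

v_avg = Δd / Δt = 123.1 / 40.69 = 3.03 m/s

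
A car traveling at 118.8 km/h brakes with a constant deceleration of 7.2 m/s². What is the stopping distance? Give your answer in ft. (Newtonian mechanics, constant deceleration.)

v₀ = 118.8 km/h × 0.2777777777777778 = 33.0 m/s
d = v₀² / (2a) = 33.0² / (2 × 7.2) = 1089.0 / 14.4 = 75.625 m
d = 75.625 m / 0.3048 = 248.1 ft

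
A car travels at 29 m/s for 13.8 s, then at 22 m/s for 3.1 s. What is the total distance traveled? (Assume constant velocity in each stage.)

d₁ = v₁t₁ = 29 × 13.8 = 400.2 m
d₂ = v₂t₂ = 22 × 3.1 = 68.2 m
d_total = 400.2 + 68.2 = 468.4 m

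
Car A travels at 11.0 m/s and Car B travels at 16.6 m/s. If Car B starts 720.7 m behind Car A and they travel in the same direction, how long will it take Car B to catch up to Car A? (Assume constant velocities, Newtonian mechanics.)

Relative speed: v_rel = 16.6 - 11.0 = 5.6 m/s
Time to catch: t = d₀/v_rel = 720.7/5.6 = 128.7 s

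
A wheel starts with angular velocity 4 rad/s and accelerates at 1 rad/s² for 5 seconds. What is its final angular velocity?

ω = ω₀ + αt = 4 + 1 × 5 = 9 rad/s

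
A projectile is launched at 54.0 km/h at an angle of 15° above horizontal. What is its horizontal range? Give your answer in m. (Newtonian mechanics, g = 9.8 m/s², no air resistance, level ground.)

v₀ = 54.0 km/h × 0.2777777777777778 = 15.0 m/s
R = v₀² × sin(2θ) / g = 15.0² × sin(2 × 15°) / 9.8 = 225.0 × 0.5 / 9.8 = 11.48 m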